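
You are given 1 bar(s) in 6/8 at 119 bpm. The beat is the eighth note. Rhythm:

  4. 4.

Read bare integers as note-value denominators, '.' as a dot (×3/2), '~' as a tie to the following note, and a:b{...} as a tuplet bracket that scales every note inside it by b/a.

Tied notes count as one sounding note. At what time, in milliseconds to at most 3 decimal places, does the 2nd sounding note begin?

1. 0.0ms @ 0 + 1512.605ms (3)
2. 1512.605ms @ 3 + 1512.605ms (3)

note 2 onset = 3b = 1512.605ms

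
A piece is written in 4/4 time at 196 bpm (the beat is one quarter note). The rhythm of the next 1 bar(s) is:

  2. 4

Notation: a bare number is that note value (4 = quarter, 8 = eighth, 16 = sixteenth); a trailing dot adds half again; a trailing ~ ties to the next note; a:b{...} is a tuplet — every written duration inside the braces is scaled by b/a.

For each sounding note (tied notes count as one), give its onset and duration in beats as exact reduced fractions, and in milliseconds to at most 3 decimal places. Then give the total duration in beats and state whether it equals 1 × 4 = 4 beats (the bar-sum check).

1) 0.0ms=0b +918.367ms=3b
2) 918.367ms=3b +306.122ms=1b
Σ=4b of 4 (196bpm 4/4) — PASS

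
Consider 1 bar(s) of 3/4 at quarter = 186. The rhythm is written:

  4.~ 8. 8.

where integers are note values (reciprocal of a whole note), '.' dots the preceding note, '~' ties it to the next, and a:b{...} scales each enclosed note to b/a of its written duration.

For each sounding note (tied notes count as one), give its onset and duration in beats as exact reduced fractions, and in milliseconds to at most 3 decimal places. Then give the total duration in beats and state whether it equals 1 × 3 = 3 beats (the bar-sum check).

1) 0.0ms=0b +725.806ms=9/4b
2) 725.806ms=9/4b +241.935ms=3/4b
Σ=3b of 3 (186bpm 3/4) — PASS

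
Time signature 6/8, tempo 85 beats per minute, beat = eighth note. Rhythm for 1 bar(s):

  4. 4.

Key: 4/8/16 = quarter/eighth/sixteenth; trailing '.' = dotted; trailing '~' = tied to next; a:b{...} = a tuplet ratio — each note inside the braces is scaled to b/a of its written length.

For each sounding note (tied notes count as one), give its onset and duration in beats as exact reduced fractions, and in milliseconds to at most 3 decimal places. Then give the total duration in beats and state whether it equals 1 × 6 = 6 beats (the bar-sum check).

1) 0.0ms=0b +2117.647ms=3b
2) 2117.647ms=3b +2117.647ms=3b
Σ=6b of 6 (85bpm 6/8) — PASS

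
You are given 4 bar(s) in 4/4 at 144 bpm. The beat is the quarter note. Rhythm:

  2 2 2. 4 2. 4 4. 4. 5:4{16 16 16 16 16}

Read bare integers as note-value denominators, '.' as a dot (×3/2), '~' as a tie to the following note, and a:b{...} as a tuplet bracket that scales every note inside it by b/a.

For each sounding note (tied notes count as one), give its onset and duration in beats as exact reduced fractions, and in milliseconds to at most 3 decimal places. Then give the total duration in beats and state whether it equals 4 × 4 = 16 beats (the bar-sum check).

1) 0.0ms=0b +833.333ms=2b
2) 833.333ms=2b +833.333ms=2b
3) 1666.667ms=4b +1250.0ms=3b
4) 2916.667ms=7b +416.667ms=1b
5) 3333.333ms=8b +1250.0ms=3b
6) 4583.333ms=11b +416.667ms=1b
7) 5000.0ms=12b +625.0ms=3/2b
8) 5625.0ms=27/2b +625.0ms=3/2b
9) 6250.0ms=15b +83.333ms=1/5b
10) 6333.333ms=76/5b +83.333ms=1/5b
11) 6416.667ms=77/5b +83.333ms=1/5b
12) 6500.0ms=78/5b +83.333ms=1/5b
13) 6583.333ms=79/5b +83.333ms=1/5b
Σ=16b of 16 (144bpm 4/4) — PASS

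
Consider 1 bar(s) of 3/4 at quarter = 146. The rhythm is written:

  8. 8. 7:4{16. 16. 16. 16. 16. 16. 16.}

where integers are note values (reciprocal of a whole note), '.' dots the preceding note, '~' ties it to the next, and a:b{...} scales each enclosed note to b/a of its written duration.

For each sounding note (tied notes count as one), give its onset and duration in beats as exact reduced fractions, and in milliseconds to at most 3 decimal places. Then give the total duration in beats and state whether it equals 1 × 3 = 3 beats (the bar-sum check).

1) 0.0ms=0b +308.219ms=3/4b
2) 308.219ms=3/4b +308.219ms=3/4b
3) 616.438ms=3/2b +88.063ms=3/14b
4) 704.501ms=12/7b +88.063ms=3/14b
5) 792.564ms=27/14b +88.063ms=3/14b
6) 880.626ms=15/7b +88.063ms=3/14b
7) 968.689ms=33/14b +88.063ms=3/14b
8) 1056.751ms=18/7b +88.063ms=3/14b
9) 1144.814ms=39/14b +88.063ms=3/14b
Σ=3b of 3 (146bpm 3/4) — PASS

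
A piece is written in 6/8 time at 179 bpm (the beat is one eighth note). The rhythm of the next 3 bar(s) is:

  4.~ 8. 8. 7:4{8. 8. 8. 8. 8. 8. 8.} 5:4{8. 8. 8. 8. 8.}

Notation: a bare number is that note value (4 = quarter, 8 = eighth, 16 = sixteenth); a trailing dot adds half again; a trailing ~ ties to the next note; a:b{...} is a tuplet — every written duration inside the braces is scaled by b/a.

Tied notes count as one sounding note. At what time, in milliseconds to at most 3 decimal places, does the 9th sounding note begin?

1. 0.0ms @ 0 + 1508.38ms (9/2)
2. 1508.38ms @ 9/2 + 502.793ms (3/2)
3. 2011.173ms @ 6 + 287.31ms (6/7)
4. 2298.484ms @ 48/7 + 287.31ms (6/7)
5. 2585.794ms @ 54/7 + 287.31ms (6/7)
6. 2873.105ms @ 60/7 + 287.31ms (6/7)
7. 3160.415ms @ 66/7 + 287.31ms (6/7)
8. 3447.725ms @ 72/7 + 287.31ms (6/7)
9. 3735.036ms @ 78/7 + 287.31ms (6/7)
10. 4022.346ms @ 12 + 402.235ms (6/5)
11. 4424.581ms @ 66/5 + 402.235ms (6/5)
12. 4826.816ms @ 72/5 + 402.235ms (6/5)
13. 5229.05ms @ 78/5 + 402.235ms (6/5)
14. 5631.285ms @ 84/5 + 402.235ms (6/5)

note 9 onset = 78/7b = 3735.036ms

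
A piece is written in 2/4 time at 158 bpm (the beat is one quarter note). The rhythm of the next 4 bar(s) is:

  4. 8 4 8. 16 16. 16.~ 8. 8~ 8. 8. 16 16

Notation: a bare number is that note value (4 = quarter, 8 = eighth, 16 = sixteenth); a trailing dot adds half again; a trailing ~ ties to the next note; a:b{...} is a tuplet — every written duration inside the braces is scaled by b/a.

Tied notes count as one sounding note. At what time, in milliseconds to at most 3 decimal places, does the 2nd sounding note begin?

1. 0.0ms @ 0 + 569.62ms (3/2)
2. 569.62ms @ 3/2 + 189.873ms (1/2)
3. 759.494ms @ 2 + 379.747ms (1)
4. 1139.241ms @ 3 + 284.81ms (3/4)
5. 1424.051ms @ 15/4 + 94.937ms (1/4)
6. 1518.987ms @ 4 + 142.405ms (3/8)
7. 1661.392ms @ 35/8 + 427.215ms (9/8)
8. 2088.608ms @ 11/2 + 474.684ms (5/4)
9. 2563.291ms @ 27/4 + 284.81ms (3/4)
10. 2848.101ms @ 15/2 + 94.937ms (1/4)
11. 2943.038ms @ 31/4 + 94.937ms (1/4)

note 2 onset = 3/2b = 569.62ms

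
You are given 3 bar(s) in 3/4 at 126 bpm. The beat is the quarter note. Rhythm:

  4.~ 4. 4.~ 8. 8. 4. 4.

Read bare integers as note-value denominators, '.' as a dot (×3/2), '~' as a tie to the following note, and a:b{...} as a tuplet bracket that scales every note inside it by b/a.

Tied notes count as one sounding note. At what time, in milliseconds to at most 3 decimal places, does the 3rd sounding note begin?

1. 0.0ms @ 0 + 1428.571ms (3)
2. 1428.571ms @ 3 + 1071.429ms (9/4)
3. 2500.0ms @ 21/4 + 357.143ms (3/4)
4. 2857.143ms @ 6 + 714.286ms (3/2)
5. 3571.429ms @ 15/2 + 714.286ms (3/2)

note 3 onset = 21/4b = 2500.0ms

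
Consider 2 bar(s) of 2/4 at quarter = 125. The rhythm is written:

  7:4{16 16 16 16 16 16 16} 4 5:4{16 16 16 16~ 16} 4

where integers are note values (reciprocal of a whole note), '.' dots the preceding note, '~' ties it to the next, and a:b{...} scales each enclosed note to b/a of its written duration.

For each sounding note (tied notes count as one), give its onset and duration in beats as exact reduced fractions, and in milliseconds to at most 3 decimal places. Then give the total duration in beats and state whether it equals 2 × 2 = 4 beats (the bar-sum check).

1) 0.0ms=0b +68.571ms=1/7b
2) 68.571ms=1/7b +68.571ms=1/7b
3) 137.143ms=2/7b +68.571ms=1/7b
4) 205.714ms=3/7b +68.571ms=1/7b
5) 274.286ms=4/7b +68.571ms=1/7b
6) 342.857ms=5/7b +68.571ms=1/7b
7) 411.429ms=6/7b +68.571ms=1/7b
8) 480.0ms=1b +480.0ms=1b
9) 960.0ms=2b +96.0ms=1/5b
10) 1056.0ms=11/5b +96.0ms=1/5b
11) 1152.0ms=12/5b +96.0ms=1/5b
12) 1248.0ms=13/5b +192.0ms=2/5b
13) 1440.0ms=3b +480.0ms=1b
Σ=4b of 4 (125bpm 2/4) — PASS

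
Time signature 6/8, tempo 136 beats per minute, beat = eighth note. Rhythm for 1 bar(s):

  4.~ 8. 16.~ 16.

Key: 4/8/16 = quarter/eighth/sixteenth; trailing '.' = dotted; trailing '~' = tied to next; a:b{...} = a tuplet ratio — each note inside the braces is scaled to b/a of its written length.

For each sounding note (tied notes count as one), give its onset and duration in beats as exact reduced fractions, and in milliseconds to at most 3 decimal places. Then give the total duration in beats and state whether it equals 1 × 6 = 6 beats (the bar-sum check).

1) 0.0ms=0b +1985.294ms=9/2b
2) 1985.294ms=9/2b +661.765ms=3/2b
Σ=6b of 6 (136bpm 6/8) — PASS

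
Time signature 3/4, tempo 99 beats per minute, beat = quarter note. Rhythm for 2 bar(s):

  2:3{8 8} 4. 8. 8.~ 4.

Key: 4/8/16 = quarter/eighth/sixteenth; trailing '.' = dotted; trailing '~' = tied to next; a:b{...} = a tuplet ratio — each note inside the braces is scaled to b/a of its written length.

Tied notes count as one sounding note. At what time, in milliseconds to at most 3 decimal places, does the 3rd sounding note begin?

note 3 onset = 3/2b = 909.091ms

1. 0.0ms @ 0 + 454.545ms (3/4)
2. 454.545ms @ 3/4 + 454.545ms (3/4)
3. 909.091ms @ 3/2 + 909.091ms (3/2)
4. 1818.182ms @ 3 + 454.545ms (3/4)
5. 2272.727ms @ 15/4 + 1363.636ms (9/4)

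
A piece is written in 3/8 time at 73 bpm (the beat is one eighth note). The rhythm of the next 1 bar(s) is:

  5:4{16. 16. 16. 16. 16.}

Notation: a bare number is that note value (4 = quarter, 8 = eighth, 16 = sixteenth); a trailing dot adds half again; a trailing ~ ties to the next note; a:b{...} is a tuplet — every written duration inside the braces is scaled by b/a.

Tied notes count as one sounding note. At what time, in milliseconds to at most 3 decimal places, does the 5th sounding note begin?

1. 0.0ms @ 0 + 493.151ms (3/5)
2. 493.151ms @ 3/5 + 493.151ms (3/5)
3. 986.301ms @ 6/5 + 493.151ms (3/5)
4. 1479.452ms @ 9/5 + 493.151ms (3/5)
5. 1972.603ms @ 12/5 + 493.151ms (3/5)

note 5 onset = 12/5b = 1972.603ms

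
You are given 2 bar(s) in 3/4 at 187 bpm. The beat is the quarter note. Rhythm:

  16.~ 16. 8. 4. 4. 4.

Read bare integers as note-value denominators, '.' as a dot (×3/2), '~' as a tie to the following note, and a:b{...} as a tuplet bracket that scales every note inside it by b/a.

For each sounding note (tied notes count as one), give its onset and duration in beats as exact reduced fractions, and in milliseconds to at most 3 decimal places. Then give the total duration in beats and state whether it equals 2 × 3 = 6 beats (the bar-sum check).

1) 0.0ms=0b +240.642ms=3/4b
2) 240.642ms=3/4b +240.642ms=3/4b
3) 481.283ms=3/2b +481.283ms=3/2b
4) 962.567ms=3b +481.283ms=3/2b
5) 1443.85ms=9/2b +481.283ms=3/2b
Σ=6b of 6 (187bpm 3/4) — PASS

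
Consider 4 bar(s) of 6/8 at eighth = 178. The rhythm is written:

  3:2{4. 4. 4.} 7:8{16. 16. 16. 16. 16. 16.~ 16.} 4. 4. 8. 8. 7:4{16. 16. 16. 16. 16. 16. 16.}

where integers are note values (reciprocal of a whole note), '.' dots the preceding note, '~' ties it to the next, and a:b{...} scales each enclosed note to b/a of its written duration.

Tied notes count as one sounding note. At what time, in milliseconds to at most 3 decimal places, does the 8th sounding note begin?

1. 0.0ms @ 0 + 674.157ms (2)
2. 674.157ms @ 2 + 674.157ms (2)
3. 1348.315ms @ 4 + 674.157ms (2)
4. 2022.472ms @ 6 + 288.925ms (6/7)
5. 2311.396ms @ 48/7 + 288.925ms (6/7)
6. 2600.321ms @ 54/7 + 288.925ms (6/7)
7. 2889.246ms @ 60/7 + 288.925ms (6/7)
8. 3178.17ms @ 66/7 + 288.925ms (6/7)
9. 3467.095ms @ 72/7 + 577.849ms (12/7)
10. 4044.944ms @ 12 + 1011.236ms (3)
11. 5056.18ms @ 15 + 1011.236ms (3)
12. 6067.416ms @ 18 + 505.618ms (3/2)
13. 6573.034ms @ 39/2 + 505.618ms (3/2)
14. 7078.652ms @ 21 + 144.462ms (3/7)
15. 7223.114ms @ 150/7 + 144.462ms (3/7)
16. 7367.576ms @ 153/7 + 144.462ms (3/7)
17. 7512.039ms @ 156/7 + 144.462ms (3/7)
18. 7656.501ms @ 159/7 + 144.462ms (3/7)
19. 7800.963ms @ 162/7 + 144.462ms (3/7)
20. 7945.425ms @ 165/7 + 144.462ms (3/7)

note 8 onset = 66/7b = 3178.17ms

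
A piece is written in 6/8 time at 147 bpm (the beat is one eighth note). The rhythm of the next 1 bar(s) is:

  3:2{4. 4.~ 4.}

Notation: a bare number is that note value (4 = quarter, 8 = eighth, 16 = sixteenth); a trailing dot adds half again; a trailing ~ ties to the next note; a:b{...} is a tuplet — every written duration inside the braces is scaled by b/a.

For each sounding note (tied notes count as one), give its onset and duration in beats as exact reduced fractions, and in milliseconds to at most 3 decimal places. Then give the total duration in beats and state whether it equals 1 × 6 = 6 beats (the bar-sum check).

1) 0.0ms=0b +816.327ms=2b
2) 816.327ms=2b +1632.653ms=4b
Σ=6b of 6 (147bpm 6/8) — PASS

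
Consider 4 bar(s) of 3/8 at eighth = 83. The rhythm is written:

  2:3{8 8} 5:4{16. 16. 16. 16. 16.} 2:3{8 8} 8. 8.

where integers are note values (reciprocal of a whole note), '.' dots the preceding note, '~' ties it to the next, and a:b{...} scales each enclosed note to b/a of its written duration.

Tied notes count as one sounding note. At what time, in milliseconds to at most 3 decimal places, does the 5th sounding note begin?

note 5 onset = 21/5b = 3036.145ms

1. 0.0ms @ 0 + 1084.337ms (3/2)
2. 1084.337ms @ 3/2 + 1084.337ms (3/2)
3. 2168.675ms @ 3 + 433.735ms (3/5)
4. 2602.41ms @ 18/5 + 433.735ms (3/5)
5. 3036.145ms @ 21/5 + 433.735ms (3/5)
6. 3469.88ms @ 24/5 + 433.735ms (3/5)
7. 3903.614ms @ 27/5 + 433.735ms (3/5)
8. 4337.349ms @ 6 + 1084.337ms (3/2)
9. 5421.687ms @ 15/2 + 1084.337ms (3/2)
10. 6506.024ms @ 9 + 1084.337ms (3/2)
11. 7590.361ms @ 21/2 + 1084.337ms (3/2)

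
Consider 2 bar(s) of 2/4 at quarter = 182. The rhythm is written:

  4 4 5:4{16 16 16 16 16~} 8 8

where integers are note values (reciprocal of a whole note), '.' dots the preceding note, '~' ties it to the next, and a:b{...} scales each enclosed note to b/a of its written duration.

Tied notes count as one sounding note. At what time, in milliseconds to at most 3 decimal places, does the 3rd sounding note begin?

note 3 onset = 2b = 659.341ms

1. 0.0ms @ 0 + 329.67ms (1)
2. 329.67ms @ 1 + 329.67ms (1)
3. 659.341ms @ 2 + 65.934ms (1/5)
4. 725.275ms @ 11/5 + 65.934ms (1/5)
5. 791.209ms @ 12/5 + 65.934ms (1/5)
6. 857.143ms @ 13/5 + 65.934ms (1/5)
7. 923.077ms @ 14/5 + 230.769ms (7/10)
8. 1153.846ms @ 7/2 + 164.835ms (1/2)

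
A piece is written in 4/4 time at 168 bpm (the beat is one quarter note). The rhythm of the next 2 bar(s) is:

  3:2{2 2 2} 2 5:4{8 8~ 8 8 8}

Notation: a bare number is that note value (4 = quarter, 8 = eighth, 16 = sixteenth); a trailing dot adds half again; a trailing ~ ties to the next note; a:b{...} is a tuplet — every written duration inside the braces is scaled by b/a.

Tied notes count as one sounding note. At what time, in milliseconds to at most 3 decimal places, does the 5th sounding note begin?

note 5 onset = 6b = 2142.857ms

1. 0.0ms @ 0 + 476.19ms (4/3)
2. 476.19ms @ 4/3 + 476.19ms (4/3)
3. 952.381ms @ 8/3 + 476.19ms (4/3)
4. 1428.571ms @ 4 + 714.286ms (2)
5. 2142.857ms @ 6 + 142.857ms (2/5)
6. 2285.714ms @ 32/5 + 285.714ms (4/5)
7. 2571.429ms @ 36/5 + 142.857ms (2/5)
8. 2714.286ms @ 38/5 + 142.857ms (2/5)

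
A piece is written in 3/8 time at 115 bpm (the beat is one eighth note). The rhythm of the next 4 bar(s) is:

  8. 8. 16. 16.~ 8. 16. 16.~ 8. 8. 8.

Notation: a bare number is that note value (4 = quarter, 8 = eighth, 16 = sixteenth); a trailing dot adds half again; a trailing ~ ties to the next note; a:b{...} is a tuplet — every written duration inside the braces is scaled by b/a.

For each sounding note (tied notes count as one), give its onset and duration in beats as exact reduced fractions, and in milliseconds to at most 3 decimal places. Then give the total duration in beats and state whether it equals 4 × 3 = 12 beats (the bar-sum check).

1) 0.0ms=0b +782.609ms=3/2b
2) 782.609ms=3/2b +782.609ms=3/2b
3) 1565.217ms=3b +391.304ms=3/4b
4) 1956.522ms=15/4b +1173.913ms=9/4b
5) 3130.435ms=6b +391.304ms=3/4b
6) 3521.739ms=27/4b +1173.913ms=9/4b
7) 4695.652ms=9b +782.609ms=3/2b
8) 5478.261ms=21/2b +782.609ms=3/2b
Σ=12b of 12 (115bpm 3/8) — PASS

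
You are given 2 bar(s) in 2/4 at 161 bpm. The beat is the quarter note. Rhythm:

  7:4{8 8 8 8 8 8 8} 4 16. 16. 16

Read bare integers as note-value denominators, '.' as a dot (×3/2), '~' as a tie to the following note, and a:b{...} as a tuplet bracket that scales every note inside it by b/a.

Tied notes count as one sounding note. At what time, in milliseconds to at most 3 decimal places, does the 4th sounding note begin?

note 4 onset = 6/7b = 319.432ms

1. 0.0ms @ 0 + 106.477ms (2/7)
2. 106.477ms @ 2/7 + 106.477ms (2/7)
3. 212.955ms @ 4/7 + 106.477ms (2/7)
4. 319.432ms @ 6/7 + 106.477ms (2/7)
5. 425.909ms @ 8/7 + 106.477ms (2/7)
6. 532.387ms @ 10/7 + 106.477ms (2/7)
7. 638.864ms @ 12/7 + 106.477ms (2/7)
8. 745.342ms @ 2 + 372.671ms (1)
9. 1118.012ms @ 3 + 139.752ms (3/8)
10. 1257.764ms @ 27/8 + 139.752ms (3/8)
11. 1397.516ms @ 15/4 + 93.168ms (1/4)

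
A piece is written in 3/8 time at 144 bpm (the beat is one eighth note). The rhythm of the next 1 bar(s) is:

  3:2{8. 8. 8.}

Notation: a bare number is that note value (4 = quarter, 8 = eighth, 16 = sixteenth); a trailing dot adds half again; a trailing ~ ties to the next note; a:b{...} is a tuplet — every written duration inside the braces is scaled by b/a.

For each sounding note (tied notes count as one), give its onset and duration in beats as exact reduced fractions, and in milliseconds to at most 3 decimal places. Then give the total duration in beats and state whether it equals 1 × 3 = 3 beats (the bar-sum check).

1) 0.0ms=0b +416.667ms=1b
2) 416.667ms=1b +416.667ms=1b
3) 833.333ms=2b +416.667ms=1b
Σ=3b of 3 (144bpm 3/8) — PASS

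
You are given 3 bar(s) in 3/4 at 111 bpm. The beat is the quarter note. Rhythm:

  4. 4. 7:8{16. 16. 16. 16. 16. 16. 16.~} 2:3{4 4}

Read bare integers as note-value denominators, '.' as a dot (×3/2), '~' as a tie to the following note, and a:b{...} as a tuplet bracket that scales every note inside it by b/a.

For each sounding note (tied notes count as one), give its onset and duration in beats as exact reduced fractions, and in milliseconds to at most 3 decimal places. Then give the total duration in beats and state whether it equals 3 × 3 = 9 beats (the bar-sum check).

1) 0.0ms=0b +810.811ms=3/2b
2) 810.811ms=3/2b +810.811ms=3/2b
3) 1621.622ms=3b +231.66ms=3/7b
4) 1853.282ms=24/7b +231.66ms=3/7b
5) 2084.942ms=27/7b +231.66ms=3/7b
6) 2316.602ms=30/7b +231.66ms=3/7b
7) 2548.263ms=33/7b +231.66ms=3/7b
8) 2779.923ms=36/7b +231.66ms=3/7b
9) 3011.583ms=39/7b +1042.471ms=27/14b
10) 4054.054ms=15/2b +810.811ms=3/2b
Σ=9b of 9 (111bpm 3/4) — PASS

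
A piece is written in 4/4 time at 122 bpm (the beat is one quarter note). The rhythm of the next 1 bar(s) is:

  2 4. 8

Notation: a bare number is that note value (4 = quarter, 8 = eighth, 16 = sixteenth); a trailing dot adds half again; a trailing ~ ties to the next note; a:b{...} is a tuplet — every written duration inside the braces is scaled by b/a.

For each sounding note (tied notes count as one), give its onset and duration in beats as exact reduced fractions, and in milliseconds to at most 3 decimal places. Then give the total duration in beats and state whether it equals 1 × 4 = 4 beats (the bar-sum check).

1) 0.0ms=0b +983.607ms=2b
2) 983.607ms=2b +737.705ms=3/2b
3) 1721.311ms=7/2b +245.902ms=1/2b
Σ=4b of 4 (122bpm 4/4) — PASS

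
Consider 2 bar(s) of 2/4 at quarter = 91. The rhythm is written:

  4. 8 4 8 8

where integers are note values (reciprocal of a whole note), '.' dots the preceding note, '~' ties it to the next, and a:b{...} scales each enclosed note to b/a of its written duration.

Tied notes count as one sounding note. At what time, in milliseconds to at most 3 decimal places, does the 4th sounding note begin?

1. 0.0ms @ 0 + 989.011ms (3/2)
2. 989.011ms @ 3/2 + 329.67ms (1/2)
3. 1318.681ms @ 2 + 659.341ms (1)
4. 1978.022ms @ 3 + 329.67ms (1/2)
5. 2307.692ms @ 7/2 + 329.67ms (1/2)

note 4 onset = 3b = 1978.022ms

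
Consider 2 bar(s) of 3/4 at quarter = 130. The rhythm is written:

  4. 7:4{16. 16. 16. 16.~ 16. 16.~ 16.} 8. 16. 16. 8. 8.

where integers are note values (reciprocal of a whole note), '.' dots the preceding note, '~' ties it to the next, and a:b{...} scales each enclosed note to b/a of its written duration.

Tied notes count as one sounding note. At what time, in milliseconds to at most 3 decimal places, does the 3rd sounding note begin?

note 3 onset = 12/7b = 791.209ms

1. 0.0ms @ 0 + 692.308ms (3/2)
2. 692.308ms @ 3/2 + 98.901ms (3/14)
3. 791.209ms @ 12/7 + 98.901ms (3/14)
4. 890.11ms @ 27/14 + 98.901ms (3/14)
5. 989.011ms @ 15/7 + 197.802ms (3/7)
6. 1186.813ms @ 18/7 + 197.802ms (3/7)
7. 1384.615ms @ 3 + 346.154ms (3/4)
8. 1730.769ms @ 15/4 + 173.077ms (3/8)
9. 1903.846ms @ 33/8 + 173.077ms (3/8)
10. 2076.923ms @ 9/2 + 346.154ms (3/4)
11. 2423.077ms @ 21/4 + 346.154ms (3/4)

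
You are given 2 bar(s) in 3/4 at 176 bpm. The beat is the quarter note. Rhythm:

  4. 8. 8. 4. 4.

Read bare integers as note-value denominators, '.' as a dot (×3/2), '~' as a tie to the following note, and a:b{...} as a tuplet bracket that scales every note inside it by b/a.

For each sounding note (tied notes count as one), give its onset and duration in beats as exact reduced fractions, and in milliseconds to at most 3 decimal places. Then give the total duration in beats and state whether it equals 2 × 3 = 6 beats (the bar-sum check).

1) 0.0ms=0b +511.364ms=3/2b
2) 511.364ms=3/2b +255.682ms=3/4b
3) 767.045ms=9/4b +255.682ms=3/4b
4) 1022.727ms=3b +511.364ms=3/2b
5) 1534.091ms=9/2b +511.364ms=3/2b
Σ=6b of 6 (176bpm 3/4) — PASS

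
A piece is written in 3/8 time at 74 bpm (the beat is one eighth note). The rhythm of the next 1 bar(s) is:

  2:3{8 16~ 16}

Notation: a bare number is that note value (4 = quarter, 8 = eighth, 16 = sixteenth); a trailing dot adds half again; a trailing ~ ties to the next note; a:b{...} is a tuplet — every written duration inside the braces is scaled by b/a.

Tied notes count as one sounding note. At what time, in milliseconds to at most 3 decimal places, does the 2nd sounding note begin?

1. 0.0ms @ 0 + 1216.216ms (3/2)
2. 1216.216ms @ 3/2 + 1216.216ms (3/2)

note 2 onset = 3/2b = 1216.216ms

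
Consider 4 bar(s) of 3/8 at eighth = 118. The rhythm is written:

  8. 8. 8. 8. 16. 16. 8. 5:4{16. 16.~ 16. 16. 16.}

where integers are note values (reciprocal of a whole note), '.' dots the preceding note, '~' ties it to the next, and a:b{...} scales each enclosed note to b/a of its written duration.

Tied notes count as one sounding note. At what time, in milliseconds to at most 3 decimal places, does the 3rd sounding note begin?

note 3 onset = 3b = 1525.424ms

1. 0.0ms @ 0 + 762.712ms (3/2)
2. 762.712ms @ 3/2 + 762.712ms (3/2)
3. 1525.424ms @ 3 + 762.712ms (3/2)
4. 2288.136ms @ 9/2 + 762.712ms (3/2)
5. 3050.847ms @ 6 + 381.356ms (3/4)
6. 3432.203ms @ 27/4 + 381.356ms (3/4)
7. 3813.559ms @ 15/2 + 762.712ms (3/2)
8. 4576.271ms @ 9 + 305.085ms (3/5)
9. 4881.356ms @ 48/5 + 610.169ms (6/5)
10. 5491.525ms @ 54/5 + 305.085ms (3/5)
11. 5796.61ms @ 57/5 + 305.085ms (3/5)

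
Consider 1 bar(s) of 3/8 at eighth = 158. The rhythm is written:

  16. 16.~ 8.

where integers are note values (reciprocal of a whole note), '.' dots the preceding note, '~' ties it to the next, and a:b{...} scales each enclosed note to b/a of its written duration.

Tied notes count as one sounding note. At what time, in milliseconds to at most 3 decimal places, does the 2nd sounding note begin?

1. 0.0ms @ 0 + 284.81ms (3/4)
2. 284.81ms @ 3/4 + 854.43ms (9/4)

note 2 onset = 3/4b = 284.81ms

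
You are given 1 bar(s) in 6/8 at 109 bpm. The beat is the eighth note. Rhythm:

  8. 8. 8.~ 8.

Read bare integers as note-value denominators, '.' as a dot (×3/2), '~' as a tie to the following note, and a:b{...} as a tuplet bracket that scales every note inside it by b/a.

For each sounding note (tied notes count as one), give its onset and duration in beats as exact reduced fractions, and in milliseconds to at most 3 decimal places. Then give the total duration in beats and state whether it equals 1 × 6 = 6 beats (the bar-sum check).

1) 0.0ms=0b +825.688ms=3/2b
2) 825.688ms=3/2b +825.688ms=3/2b
3) 1651.376ms=3b +1651.376ms=3b
Σ=6b of 6 (109bpm 6/8) — PASS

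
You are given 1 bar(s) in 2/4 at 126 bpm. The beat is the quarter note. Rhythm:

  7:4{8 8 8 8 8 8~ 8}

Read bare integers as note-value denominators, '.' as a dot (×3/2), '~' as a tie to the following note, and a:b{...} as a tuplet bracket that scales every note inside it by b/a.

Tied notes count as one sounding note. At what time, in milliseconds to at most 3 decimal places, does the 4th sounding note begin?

note 4 onset = 6/7b = 408.163ms

1. 0.0ms @ 0 + 136.054ms (2/7)
2. 136.054ms @ 2/7 + 136.054ms (2/7)
3. 272.109ms @ 4/7 + 136.054ms (2/7)
4. 408.163ms @ 6/7 + 136.054ms (2/7)
5. 544.218ms @ 8/7 + 136.054ms (2/7)
6. 680.272ms @ 10/7 + 272.109ms (4/7)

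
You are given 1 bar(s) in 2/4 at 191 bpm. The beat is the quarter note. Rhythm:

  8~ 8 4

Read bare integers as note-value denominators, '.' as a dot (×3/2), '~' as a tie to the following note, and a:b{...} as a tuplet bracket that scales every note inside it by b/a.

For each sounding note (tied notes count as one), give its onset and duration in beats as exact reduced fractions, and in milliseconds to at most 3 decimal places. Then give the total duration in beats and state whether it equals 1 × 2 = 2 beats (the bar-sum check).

1) 0.0ms=0b +314.136ms=1b
2) 314.136ms=1b +314.136ms=1b
Σ=2b of 2 (191bpm 2/4) — PASS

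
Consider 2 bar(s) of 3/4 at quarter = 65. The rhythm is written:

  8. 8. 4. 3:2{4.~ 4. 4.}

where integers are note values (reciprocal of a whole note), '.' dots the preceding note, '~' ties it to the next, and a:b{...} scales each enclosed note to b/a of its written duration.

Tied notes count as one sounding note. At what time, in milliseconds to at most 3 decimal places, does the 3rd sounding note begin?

note 3 onset = 3/2b = 1384.615ms

1. 0.0ms @ 0 + 692.308ms (3/4)
2. 692.308ms @ 3/4 + 692.308ms (3/4)
3. 1384.615ms @ 3/2 + 1384.615ms (3/2)
4. 2769.231ms @ 3 + 1846.154ms (2)
5. 4615.385ms @ 5 + 923.077ms (1)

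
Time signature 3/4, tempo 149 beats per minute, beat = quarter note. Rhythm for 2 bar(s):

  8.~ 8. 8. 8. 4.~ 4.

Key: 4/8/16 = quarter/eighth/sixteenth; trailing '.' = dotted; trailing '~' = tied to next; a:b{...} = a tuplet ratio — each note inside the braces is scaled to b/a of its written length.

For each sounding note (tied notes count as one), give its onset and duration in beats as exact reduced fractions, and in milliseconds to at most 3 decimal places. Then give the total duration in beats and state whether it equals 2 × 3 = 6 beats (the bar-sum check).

1) 0.0ms=0b +604.027ms=3/2b
2) 604.027ms=3/2b +302.013ms=3/4b
3) 906.04ms=9/4b +302.013ms=3/4b
4) 1208.054ms=3b +1208.054ms=3b
Σ=6b of 6 (149bpm 3/4) — PASS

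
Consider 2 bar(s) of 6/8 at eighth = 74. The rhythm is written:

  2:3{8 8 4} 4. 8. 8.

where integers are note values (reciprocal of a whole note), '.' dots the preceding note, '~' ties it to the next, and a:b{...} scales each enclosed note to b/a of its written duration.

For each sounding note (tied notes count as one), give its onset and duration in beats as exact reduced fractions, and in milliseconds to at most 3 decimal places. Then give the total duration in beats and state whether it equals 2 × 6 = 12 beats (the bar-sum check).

1) 0.0ms=0b +1216.216ms=3/2b
2) 1216.216ms=3/2b +1216.216ms=3/2b
3) 2432.432ms=3b +2432.432ms=3b
4) 4864.865ms=6b +2432.432ms=3b
5) 7297.297ms=9b +1216.216ms=3/2b
6) 8513.514ms=21/2b +1216.216ms=3/2b
Σ=12b of 12 (74bpm 6/8) — PASS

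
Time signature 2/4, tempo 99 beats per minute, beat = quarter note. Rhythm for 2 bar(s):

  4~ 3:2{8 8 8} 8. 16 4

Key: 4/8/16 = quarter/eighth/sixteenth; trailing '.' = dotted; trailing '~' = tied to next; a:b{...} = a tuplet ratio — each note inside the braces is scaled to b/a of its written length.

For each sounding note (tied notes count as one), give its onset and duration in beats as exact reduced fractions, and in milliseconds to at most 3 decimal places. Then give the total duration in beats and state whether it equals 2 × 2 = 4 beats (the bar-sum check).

1) 0.0ms=0b +808.081ms=4/3b
2) 808.081ms=4/3b +202.02ms=1/3b
3) 1010.101ms=5/3b +202.02ms=1/3b
4) 1212.121ms=2b +454.545ms=3/4b
5) 1666.667ms=11/4b +151.515ms=1/4b
6) 1818.182ms=3b +606.061ms=1b
Σ=4b of 4 (99bpm 2/4) — PASS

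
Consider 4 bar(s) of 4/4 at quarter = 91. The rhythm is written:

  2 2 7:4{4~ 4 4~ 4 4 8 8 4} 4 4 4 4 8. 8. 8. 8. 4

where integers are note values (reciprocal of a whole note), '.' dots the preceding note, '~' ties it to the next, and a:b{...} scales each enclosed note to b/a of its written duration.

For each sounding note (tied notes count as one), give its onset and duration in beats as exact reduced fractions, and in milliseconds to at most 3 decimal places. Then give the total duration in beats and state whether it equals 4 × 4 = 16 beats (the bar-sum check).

1) 0.0ms=0b +1318.681ms=2b
2) 1318.681ms=2b +1318.681ms=2b
3) 2637.363ms=4b +753.532ms=8/7b
4) 3390.895ms=36/7b +753.532ms=8/7b
5) 4144.427ms=44/7b +376.766ms=4/7b
6) 4521.193ms=48/7b +188.383ms=2/7b
7) 4709.576ms=50/7b +188.383ms=2/7b
8) 4897.959ms=52/7b +376.766ms=4/7b
9) 5274.725ms=8b +659.341ms=1b
10) 5934.066ms=9b +659.341ms=1b
11) 6593.407ms=10b +659.341ms=1b
12) 7252.747ms=11b +659.341ms=1b
13) 7912.088ms=12b +494.505ms=3/4b
14) 8406.593ms=51/4b +494.505ms=3/4b
15) 8901.099ms=27/2b +494.505ms=3/4b
16) 9395.604ms=57/4b +494.505ms=3/4b
17) 9890.11ms=15b +659.341ms=1b
Σ=16b of 16 (91bpm 4/4) — PASS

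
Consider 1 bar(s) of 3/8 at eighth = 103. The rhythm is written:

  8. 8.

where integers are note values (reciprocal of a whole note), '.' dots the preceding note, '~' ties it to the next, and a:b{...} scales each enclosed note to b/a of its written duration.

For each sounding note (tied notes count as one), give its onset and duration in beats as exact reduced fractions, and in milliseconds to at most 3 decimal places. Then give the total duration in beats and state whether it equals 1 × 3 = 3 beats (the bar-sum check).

1) 0.0ms=0b +873.786ms=3/2b
2) 873.786ms=3/2b +873.786ms=3/2b
Σ=3b of 3 (103bpm 3/8) — PASS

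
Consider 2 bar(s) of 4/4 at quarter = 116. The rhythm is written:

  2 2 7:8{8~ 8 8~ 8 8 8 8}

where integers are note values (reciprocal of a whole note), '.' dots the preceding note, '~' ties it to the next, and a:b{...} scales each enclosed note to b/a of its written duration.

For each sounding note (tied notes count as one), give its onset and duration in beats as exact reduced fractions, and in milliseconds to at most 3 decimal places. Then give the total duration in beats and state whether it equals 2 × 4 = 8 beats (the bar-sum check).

1) 0.0ms=0b +1034.483ms=2b
2) 1034.483ms=2b +1034.483ms=2b
3) 2068.966ms=4b +591.133ms=8/7b
4) 2660.099ms=36/7b +591.133ms=8/7b
5) 3251.232ms=44/7b +295.567ms=4/7b
6) 3546.798ms=48/7b +295.567ms=4/7b
7) 3842.365ms=52/7b +295.567ms=4/7b
Σ=8b of 8 (116bpm 4/4) — PASS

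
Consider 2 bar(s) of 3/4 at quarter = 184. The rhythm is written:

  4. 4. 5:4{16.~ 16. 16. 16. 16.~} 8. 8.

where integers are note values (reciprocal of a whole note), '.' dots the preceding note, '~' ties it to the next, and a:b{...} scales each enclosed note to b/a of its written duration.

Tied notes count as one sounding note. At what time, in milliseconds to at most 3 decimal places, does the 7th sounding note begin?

note 7 onset = 21/4b = 1711.957ms

1. 0.0ms @ 0 + 489.13ms (3/2)
2. 489.13ms @ 3/2 + 489.13ms (3/2)
3. 978.261ms @ 3 + 195.652ms (3/5)
4. 1173.913ms @ 18/5 + 97.826ms (3/10)
5. 1271.739ms @ 39/10 + 97.826ms (3/10)
6. 1369.565ms @ 21/5 + 342.391ms (21/20)
7. 1711.957ms @ 21/4 + 244.565ms (3/4)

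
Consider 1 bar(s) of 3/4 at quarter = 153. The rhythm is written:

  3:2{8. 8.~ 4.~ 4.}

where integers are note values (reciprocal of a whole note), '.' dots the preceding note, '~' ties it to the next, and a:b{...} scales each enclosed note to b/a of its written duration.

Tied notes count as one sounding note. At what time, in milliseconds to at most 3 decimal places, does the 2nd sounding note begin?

note 2 onset = 1/2b = 196.078ms

1. 0.0ms @ 0 + 196.078ms (1/2)
2. 196.078ms @ 1/2 + 980.392ms (5/2)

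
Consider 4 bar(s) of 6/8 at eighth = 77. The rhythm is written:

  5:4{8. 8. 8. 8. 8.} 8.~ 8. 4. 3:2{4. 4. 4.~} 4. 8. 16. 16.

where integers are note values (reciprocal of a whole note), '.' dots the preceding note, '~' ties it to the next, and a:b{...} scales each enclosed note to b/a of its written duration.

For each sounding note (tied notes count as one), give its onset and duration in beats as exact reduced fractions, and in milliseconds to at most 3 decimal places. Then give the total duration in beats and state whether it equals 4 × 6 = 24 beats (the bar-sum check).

1) 0.0ms=0b +935.065ms=6/5b
2) 935.065ms=6/5b +935.065ms=6/5b
3) 1870.13ms=12/5b +935.065ms=6/5b
4) 2805.195ms=18/5b +935.065ms=6/5b
5) 3740.26ms=24/5b +935.065ms=6/5b
6) 4675.325ms=6b +2337.662ms=3b
7) 7012.987ms=9b +2337.662ms=3b
8) 9350.649ms=12b +1558.442ms=2b
9) 10909.091ms=14b +1558.442ms=2b
10) 12467.532ms=16b +3896.104ms=5b
11) 16363.636ms=21b +1168.831ms=3/2b
12) 17532.468ms=45/2b +584.416ms=3/4b
13) 18116.883ms=93/4b +584.416ms=3/4b
Σ=24b of 24 (77bpm 6/8) — PASS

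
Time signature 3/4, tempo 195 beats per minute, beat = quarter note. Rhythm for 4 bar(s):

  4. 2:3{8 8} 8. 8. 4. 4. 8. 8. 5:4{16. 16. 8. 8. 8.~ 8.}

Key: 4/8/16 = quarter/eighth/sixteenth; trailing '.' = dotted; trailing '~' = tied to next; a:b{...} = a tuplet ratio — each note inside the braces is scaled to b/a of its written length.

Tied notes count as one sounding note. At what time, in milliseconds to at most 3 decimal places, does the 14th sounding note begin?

note 14 onset = 54/5b = 3323.077ms

1. 0.0ms @ 0 + 461.538ms (3/2)
2. 461.538ms @ 3/2 + 230.769ms (3/4)
3. 692.308ms @ 9/4 + 230.769ms (3/4)
4. 923.077ms @ 3 + 230.769ms (3/4)
5. 1153.846ms @ 15/4 + 230.769ms (3/4)
6. 1384.615ms @ 9/2 + 461.538ms (3/2)
7. 1846.154ms @ 6 + 461.538ms (3/2)
8. 2307.692ms @ 15/2 + 230.769ms (3/4)
9. 2538.462ms @ 33/4 + 230.769ms (3/4)
10. 2769.231ms @ 9 + 92.308ms (3/10)
11. 2861.538ms @ 93/10 + 92.308ms (3/10)
12. 2953.846ms @ 48/5 + 184.615ms (3/5)
13. 3138.462ms @ 51/5 + 184.615ms (3/5)
14. 3323.077ms @ 54/5 + 369.231ms (6/5)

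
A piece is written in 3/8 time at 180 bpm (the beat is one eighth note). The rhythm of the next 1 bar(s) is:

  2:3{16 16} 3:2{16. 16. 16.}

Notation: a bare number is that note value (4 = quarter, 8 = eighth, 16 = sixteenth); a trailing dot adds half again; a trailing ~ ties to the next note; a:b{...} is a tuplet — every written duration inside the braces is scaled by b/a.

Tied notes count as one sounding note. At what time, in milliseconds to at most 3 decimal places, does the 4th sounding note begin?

note 4 onset = 2b = 666.667ms

1. 0.0ms @ 0 + 250.0ms (3/4)
2. 250.0ms @ 3/4 + 250.0ms (3/4)
3. 500.0ms @ 3/2 + 166.667ms (1/2)
4. 666.667ms @ 2 + 166.667ms (1/2)
5. 833.333ms @ 5/2 + 166.667ms (1/2)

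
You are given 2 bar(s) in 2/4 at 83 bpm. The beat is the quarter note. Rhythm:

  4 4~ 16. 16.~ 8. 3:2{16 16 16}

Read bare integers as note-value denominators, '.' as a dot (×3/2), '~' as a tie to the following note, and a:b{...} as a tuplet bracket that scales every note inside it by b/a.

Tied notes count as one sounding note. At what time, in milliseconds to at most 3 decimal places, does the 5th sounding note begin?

note 5 onset = 11/3b = 2650.602ms

1. 0.0ms @ 0 + 722.892ms (1)
2. 722.892ms @ 1 + 993.976ms (11/8)
3. 1716.867ms @ 19/8 + 813.253ms (9/8)
4. 2530.12ms @ 7/2 + 120.482ms (1/6)
5. 2650.602ms @ 11/3 + 120.482ms (1/6)
6. 2771.084ms @ 23/6 + 120.482ms (1/6)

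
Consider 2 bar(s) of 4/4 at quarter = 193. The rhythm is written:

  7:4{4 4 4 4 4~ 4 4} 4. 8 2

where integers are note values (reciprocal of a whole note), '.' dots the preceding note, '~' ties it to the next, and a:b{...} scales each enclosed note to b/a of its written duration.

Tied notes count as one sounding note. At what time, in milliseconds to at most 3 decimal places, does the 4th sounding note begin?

note 4 onset = 12/7b = 532.939ms

1. 0.0ms @ 0 + 177.646ms (4/7)
2. 177.646ms @ 4/7 + 177.646ms (4/7)
3. 355.292ms @ 8/7 + 177.646ms (4/7)
4. 532.939ms @ 12/7 + 177.646ms (4/7)
5. 710.585ms @ 16/7 + 355.292ms (8/7)
6. 1065.877ms @ 24/7 + 177.646ms (4/7)
7. 1243.523ms @ 4 + 466.321ms (3/2)
8. 1709.845ms @ 11/2 + 155.44ms (1/2)
9. 1865.285ms @ 6 + 621.762ms (2)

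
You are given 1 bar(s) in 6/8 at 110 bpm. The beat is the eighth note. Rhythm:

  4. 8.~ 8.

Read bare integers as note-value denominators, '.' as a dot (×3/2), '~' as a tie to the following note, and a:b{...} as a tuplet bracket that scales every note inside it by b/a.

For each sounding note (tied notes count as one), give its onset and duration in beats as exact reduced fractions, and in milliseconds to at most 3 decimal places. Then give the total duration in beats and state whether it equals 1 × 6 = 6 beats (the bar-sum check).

1) 0.0ms=0b +1636.364ms=3b
2) 1636.364ms=3b +1636.364ms=3b
Σ=6b of 6 (110bpm 6/8) — PASS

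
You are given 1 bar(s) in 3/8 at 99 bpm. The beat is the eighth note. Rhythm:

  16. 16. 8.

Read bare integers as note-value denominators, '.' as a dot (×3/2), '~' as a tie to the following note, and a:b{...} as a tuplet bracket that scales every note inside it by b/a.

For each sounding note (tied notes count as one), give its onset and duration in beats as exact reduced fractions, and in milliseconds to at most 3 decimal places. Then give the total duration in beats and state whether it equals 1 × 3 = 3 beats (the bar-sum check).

1) 0.0ms=0b +454.545ms=3/4b
2) 454.545ms=3/4b +454.545ms=3/4b
3) 909.091ms=3/2b +909.091ms=3/2b
Σ=3b of 3 (99bpm 3/8) — PASS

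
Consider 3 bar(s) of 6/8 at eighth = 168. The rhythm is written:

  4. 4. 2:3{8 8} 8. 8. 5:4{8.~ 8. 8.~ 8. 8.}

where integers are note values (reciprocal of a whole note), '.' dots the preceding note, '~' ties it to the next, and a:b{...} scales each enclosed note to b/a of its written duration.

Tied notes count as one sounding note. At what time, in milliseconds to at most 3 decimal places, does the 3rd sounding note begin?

note 3 onset = 6b = 2142.857ms

1. 0.0ms @ 0 + 1071.429ms (3)
2. 1071.429ms @ 3 + 1071.429ms (3)
3. 2142.857ms @ 6 + 535.714ms (3/2)
4. 2678.571ms @ 15/2 + 535.714ms (3/2)
5. 3214.286ms @ 9 + 535.714ms (3/2)
6. 3750.0ms @ 21/2 + 535.714ms (3/2)
7. 4285.714ms @ 12 + 857.143ms (12/5)
8. 5142.857ms @ 72/5 + 857.143ms (12/5)
9. 6000.0ms @ 84/5 + 428.571ms (6/5)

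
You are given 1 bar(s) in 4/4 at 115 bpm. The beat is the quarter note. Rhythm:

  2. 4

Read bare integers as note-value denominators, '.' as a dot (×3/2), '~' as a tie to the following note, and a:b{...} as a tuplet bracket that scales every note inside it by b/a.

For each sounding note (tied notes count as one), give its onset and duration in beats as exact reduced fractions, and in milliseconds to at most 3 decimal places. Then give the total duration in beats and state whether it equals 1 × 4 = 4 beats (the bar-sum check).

1) 0.0ms=0b +1565.217ms=3b
2) 1565.217ms=3b +521.739ms=1b
Σ=4b of 4 (115bpm 4/4) — PASS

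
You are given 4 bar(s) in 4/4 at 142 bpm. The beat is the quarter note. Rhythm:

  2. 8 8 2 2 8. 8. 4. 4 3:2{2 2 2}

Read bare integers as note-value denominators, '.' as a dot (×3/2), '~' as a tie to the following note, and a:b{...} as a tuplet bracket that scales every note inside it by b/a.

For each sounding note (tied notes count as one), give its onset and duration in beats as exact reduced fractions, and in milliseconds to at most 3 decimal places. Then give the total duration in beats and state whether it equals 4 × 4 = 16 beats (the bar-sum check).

1) 0.0ms=0b +1267.606ms=3b
2) 1267.606ms=3b +211.268ms=1/2b
3) 1478.873ms=7/2b +211.268ms=1/2b
4) 1690.141ms=4b +845.07ms=2b
5) 2535.211ms=6b +845.07ms=2b
6) 3380.282ms=8b +316.901ms=3/4b
7) 3697.183ms=35/4b +316.901ms=3/4b
8) 4014.085ms=19/2b +633.803ms=3/2b
9) 4647.887ms=11b +422.535ms=1b
10) 5070.423ms=12b +563.38ms=4/3b
11) 5633.803ms=40/3b +563.38ms=4/3b
12) 6197.183ms=44/3b +563.38ms=4/3b
Σ=16b of 16 (142bpm 4/4) — PASS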